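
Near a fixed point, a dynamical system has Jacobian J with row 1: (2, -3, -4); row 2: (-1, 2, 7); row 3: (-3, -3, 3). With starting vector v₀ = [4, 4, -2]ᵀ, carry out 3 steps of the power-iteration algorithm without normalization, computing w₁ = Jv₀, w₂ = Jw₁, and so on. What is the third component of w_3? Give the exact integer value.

12

w1 = Jv₀ = (2·4 + (-3)·4 + (-4)·(-2); (-1)·4 + 2·4 + 7·(-2); (-3)·4 + (-3)·4 + 3·(-2)) = (4, -10, -30)
w2 = Jw1 = (2·4 + (-3)·(-10) + (-4)·(-30); (-1)·4 + 2·(-10) + 7·(-30); (-3)·4 + (-3)·(-10) + 3·(-30)) = (158, -234, -72)
w3 = Jw2 = (1306, -1130, 12)
The requested component of w3 is 12.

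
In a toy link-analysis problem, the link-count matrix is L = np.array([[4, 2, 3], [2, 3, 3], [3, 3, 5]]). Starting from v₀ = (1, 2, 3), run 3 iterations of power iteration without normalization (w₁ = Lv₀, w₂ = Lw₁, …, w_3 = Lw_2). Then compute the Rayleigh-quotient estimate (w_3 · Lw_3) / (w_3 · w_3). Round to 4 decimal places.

9.5165

w1 = Lv₀ = (4·1 + 2·2 + 3·3; 2·1 + 3·2 + 3·3; 3·1 + 3·2 + 5·3) = (17, 17, 24)
w2 = Lw1 = (4·17 + 2·17 + 3·24; 2·17 + 3·17 + 3·24; 3·17 + 3·17 + 5·24) = (174, 157, 222)
w3 = Lw2 = (1676, 1485, 2103)
Lw3 = (15983, 14116, 19998)
w3·Lw3 = 1676·15983 + 1485·14116 + 2103·19998 = 89805562; w3·w3 = 1676·1676 + 1485·1485 + 2103·2103 = 9436810
λ ≈ 89805562/9436810 = 9.5165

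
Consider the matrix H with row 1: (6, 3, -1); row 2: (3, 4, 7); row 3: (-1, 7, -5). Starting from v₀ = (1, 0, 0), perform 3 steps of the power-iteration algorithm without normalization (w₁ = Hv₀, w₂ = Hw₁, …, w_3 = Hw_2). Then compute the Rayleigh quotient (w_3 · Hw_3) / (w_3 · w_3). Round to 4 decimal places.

λ ≈ 8.1140

w1 = Hv₀ = (6·1 + 3·0 + (-1)·0; 3·1 + 4·0 + 7·0; (-1)·1 + 7·0 + (-5)·0) = (6, 3, -1)
w2 = Hw1 = (6·6 + 3·3 + (-1)·(-1); 3·6 + 4·3 + 7·(-1); (-1)·6 + 7·3 + (-5)·(-1)) = (46, 23, 20)
w3 = Hw2 = (325, 370, 15)
Hw3 = (3045, 2560, 2190)
w3·Hw3 = 325·3045 + 370·2560 + 15·2190 = 1969675; w3·w3 = 325·325 + 370·370 + 15·15 = 242750
λ ≈ 1969675/242750 = 8.1140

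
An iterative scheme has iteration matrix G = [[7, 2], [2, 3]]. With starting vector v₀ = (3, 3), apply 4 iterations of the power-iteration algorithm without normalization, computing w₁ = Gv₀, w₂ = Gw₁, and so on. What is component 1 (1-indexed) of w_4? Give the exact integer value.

w1 = Gv₀ = (7·3 + 2·3; 2·3 + 3·3) = (27, 15)
w2 = Gw1 = (7·27 + 2·15; 2·27 + 3·15) = (219, 99)
w3 = Gw2 = (1731, 735)
w4 = Gw3 = (13587, 5667)
The requested component of w4 is 13587.

13587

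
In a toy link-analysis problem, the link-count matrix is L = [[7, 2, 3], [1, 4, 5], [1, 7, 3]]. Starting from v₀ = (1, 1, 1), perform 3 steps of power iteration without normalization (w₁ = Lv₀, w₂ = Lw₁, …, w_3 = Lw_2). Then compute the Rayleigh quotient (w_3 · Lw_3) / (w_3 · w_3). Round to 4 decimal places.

w1 = Lv₀ = (7·1 + 2·1 + 3·1; 1·1 + 4·1 + 5·1; 1·1 + 7·1 + 3·1) = (12, 10, 11)
w2 = Lw1 = (7·12 + 2·10 + 3·11; 1·12 + 4·10 + 5·11; 1·12 + 7·10 + 3·11) = (137, 107, 115)
w3 = Lw2 = (1518, 1140, 1231)
Lw3 = (16599, 12233, 13191)
w3·Lw3 = 1518·16599 + 1140·12233 + 1231·13191 = 55381023; w3·w3 = 1518·1518 + 1140·1140 + 1231·1231 = 5119285
λ ≈ 55381023/5119285 = 10.8181

λ ≈ 10.8181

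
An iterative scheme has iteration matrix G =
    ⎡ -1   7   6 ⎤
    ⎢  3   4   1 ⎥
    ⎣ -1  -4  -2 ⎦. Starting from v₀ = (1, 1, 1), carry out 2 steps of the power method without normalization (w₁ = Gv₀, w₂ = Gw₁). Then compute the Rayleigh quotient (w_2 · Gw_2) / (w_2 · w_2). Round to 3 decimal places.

w1 = Gv₀ = (12, 8, -7)
w2 = Gw1 = (2, 61, -30)
Gw2 = (245, 220, -186)
w2·Gw2 = 2·245 + 61·220 + (-30)·(-186) = 19490; w2·w2 = 2·2 + 61·61 + (-30)·(-30) = 4625
λ ≈ 19490/4625 = 4.214

λ ≈ 4.214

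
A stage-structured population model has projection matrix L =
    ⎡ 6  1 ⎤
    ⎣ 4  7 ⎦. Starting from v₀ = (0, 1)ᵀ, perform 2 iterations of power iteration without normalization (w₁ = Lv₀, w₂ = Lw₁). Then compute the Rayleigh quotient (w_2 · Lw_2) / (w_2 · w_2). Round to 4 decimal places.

λ ≈ 8.1001

w1 = Lv₀ = (6·0 + 1·1; 4·0 + 7·1) = (1, 7)
w2 = Lw1 = (6·1 + 1·7; 4·1 + 7·7) = (13, 53)
Lw2 = (131, 423)
w2·Lw2 = 13·131 + 53·423 = 24122; w2·w2 = 13·13 + 53·53 = 2978
λ ≈ 24122/2978 = 8.1001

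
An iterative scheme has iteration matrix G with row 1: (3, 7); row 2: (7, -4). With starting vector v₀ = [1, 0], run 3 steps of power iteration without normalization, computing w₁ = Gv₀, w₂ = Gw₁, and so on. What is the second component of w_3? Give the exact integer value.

w1 = Gv₀ = (3·1 + 7·0; 7·1 + (-4)·0) = (3, 7)
w2 = Gw1 = (3·3 + 7·7; 7·3 + (-4)·7) = (58, -7)
w3 = Gw2 = (125, 434)
The requested component of w3 is 434.

434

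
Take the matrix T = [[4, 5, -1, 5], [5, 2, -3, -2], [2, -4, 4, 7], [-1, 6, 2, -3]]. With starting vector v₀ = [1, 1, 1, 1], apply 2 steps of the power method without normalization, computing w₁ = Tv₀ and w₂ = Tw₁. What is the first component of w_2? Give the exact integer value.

73

w1 = Tv₀ = (4·1 + 5·1 + (-1)·1 + 5·1; 5·1 + 2·1 + (-3)·1 + (-2)·1; 2·1 + (-4)·1 + 4·1 + 7·1; (-1)·1 + 6·1 + 2·1 + (-3)·1) = (13, 2, 9, 4)
w2 = Tw1 = (4·13 + 5·2 + (-1)·9 + 5·4; 5·13 + 2·2 + (-3)·9 + (-2)·4; 2·13 + (-4)·2 + 4·9 + 7·4; (-1)·13 + 6·2 + 2·9 + (-3)·4) = (73, 34, 82, 5)
The requested component of w2 is 73.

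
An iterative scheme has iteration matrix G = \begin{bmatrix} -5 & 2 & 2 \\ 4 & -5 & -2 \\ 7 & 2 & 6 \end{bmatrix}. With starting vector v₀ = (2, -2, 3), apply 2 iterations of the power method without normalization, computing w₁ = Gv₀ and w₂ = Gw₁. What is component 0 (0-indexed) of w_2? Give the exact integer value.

120

w1 = Gv₀ = (-8, 12, 28)
w2 = Gw1 = (120, -148, 136)
The requested component of w2 is 120.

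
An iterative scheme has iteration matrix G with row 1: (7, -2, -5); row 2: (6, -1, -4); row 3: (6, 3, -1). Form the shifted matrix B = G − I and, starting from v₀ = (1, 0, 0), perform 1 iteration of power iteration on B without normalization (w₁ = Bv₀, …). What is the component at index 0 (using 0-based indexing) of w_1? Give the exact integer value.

6

B = G − I has rows (6, -2, -5); (6, -2, -4); (6, 3, -2)
w1 = Bv₀ = (6·1 + (-2)·0 + (-5)·0; 6·1 + (-2)·0 + (-4)·0; 6·1 + 3·0 + (-2)·0) = (6, 6, 6)
Requested component of w1: 6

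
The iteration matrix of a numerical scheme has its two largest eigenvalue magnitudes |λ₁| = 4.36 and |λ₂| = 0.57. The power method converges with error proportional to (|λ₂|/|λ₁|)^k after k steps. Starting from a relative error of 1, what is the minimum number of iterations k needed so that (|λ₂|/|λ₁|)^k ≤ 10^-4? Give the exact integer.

5

|λ₂/λ₁| = 0.57/4.36 = 0.13073
Need k ≥ ln(10^-4) / ln(0.13073) = -9.2103 / -2.0346 ≈ 4.527
Smallest integer k satisfying the bound: 5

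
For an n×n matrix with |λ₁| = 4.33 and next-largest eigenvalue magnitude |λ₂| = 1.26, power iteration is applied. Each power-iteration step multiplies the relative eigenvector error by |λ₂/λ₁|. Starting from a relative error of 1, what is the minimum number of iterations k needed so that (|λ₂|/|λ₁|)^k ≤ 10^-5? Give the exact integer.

|λ₂/λ₁| = 1.26/4.33 = 0.29099
Need k ≥ ln(10^-5) / ln(0.29099) = -11.5129 / -1.2345 ≈ 9.326
Smallest integer k satisfying the bound: 10

10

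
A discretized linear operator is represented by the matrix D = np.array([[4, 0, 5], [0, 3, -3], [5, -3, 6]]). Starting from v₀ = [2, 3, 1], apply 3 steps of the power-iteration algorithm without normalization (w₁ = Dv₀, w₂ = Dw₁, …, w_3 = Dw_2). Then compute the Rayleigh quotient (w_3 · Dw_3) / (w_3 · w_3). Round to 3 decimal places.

w1 = Dv₀ = (4·2 + 0·3 + 5·1; 0·2 + 3·3 + (-3)·1; 5·2 + (-3)·3 + 6·1) = (13, 6, 7)
w2 = Dw1 = (4·13 + 0·6 + 5·7; 0·13 + 3·6 + (-3)·7; 5·13 + (-3)·6 + 6·7) = (87, -3, 89)
w3 = Dw2 = (793, -276, 978)
Dw3 = (8062, -3762, 10661)
w3·Dw3 = 793·8062 + (-276)·(-3762) + 978·10661 = 17857936; w3·w3 = 793·793 + (-276)·(-276) + 978·978 = 1661509
λ ≈ 17857936/1661509 = 10.748

λ ≈ 10.748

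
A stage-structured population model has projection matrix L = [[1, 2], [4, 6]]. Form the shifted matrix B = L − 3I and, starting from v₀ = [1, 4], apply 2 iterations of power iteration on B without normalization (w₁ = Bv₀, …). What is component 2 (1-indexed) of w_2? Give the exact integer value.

72

B = L − 3I has rows (-2, 2); (4, 3)
w1 = Bv₀ = (6, 16)
w2 = Bw1 = (20, 72)
Requested component of w2: 72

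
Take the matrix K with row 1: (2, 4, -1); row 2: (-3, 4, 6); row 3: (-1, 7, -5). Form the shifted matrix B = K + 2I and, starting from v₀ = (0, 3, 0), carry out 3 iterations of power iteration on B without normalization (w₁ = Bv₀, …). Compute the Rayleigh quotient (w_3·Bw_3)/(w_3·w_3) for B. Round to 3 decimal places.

B = K + 2I has rows (4, 4, -1); (-3, 6, 6); (-1, 7, -3)
w1 = Bv₀ = (4·0 + 4·3 + (-1)·0; (-3)·0 + 6·3 + 6·0; (-1)·0 + 7·3 + (-3)·0) = (12, 18, 21)
w2 = Bw1 = (4·12 + 4·18 + (-1)·21; (-3)·12 + 6·18 + 6·21; (-1)·12 + 7·18 + (-3)·21) = (99, 198, 51)
w3 = Bw2 = (1137, 1197, 1134)
Bw3 = (8202, 10575, 3840)
w3·Bw3 = 26338509; w3·w3 = 4011534; μ ≈ 26338509/4011534 = 6.566

6.566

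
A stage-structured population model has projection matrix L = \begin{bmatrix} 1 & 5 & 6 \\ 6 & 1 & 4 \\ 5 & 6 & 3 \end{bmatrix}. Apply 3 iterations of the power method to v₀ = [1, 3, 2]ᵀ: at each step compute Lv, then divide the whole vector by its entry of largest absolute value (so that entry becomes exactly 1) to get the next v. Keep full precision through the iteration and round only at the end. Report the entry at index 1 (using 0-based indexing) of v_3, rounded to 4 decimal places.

Lv0 = (28.00000, 17.00000, 29.00000); divide by 29.00000 → v1 = (0.96552, 0.58621, 1.00000)
Lv1 = (9.89655, 10.37931, 11.34483); divide by 11.34483 → v2 = (0.87234, 0.91489, 1.00000)
Lv2 = (11.44681, 10.14894, 12.85106); divide by 12.85106 → v3 = (0.89073, 0.78974, 1.00000)
Requested entry of v3: 3339/4228 = 0.7897

0.7897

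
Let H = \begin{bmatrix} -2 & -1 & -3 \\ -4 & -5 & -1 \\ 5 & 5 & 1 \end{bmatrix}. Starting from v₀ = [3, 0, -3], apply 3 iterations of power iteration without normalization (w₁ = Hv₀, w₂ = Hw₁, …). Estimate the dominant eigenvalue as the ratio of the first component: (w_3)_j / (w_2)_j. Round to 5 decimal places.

λ ≈ -3.00000

w1 = Hv₀ = (3, -9, 12)
w2 = Hw1 = (-33, 21, -18)
w3 = Hw2 = (99, 45, -78)
Ratio at component: 99 / -33 = -3.00000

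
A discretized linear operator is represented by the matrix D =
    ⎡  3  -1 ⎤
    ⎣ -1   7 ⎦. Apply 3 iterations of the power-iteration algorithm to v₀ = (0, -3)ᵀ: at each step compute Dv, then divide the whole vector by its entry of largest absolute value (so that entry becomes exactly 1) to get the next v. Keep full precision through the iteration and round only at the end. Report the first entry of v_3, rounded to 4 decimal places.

-0.2222

Dv0 = (3.00000, -21.00000); divide by -21.00000 → v1 = (-0.14286, 1.00000)
Dv1 = (-1.42857, 7.14286); divide by 7.14286 → v2 = (-0.20000, 1.00000)
Dv2 = (-1.60000, 7.20000); divide by 7.20000 → v3 = (-0.22222, 1.00000)
Requested entry of v3: 240/-1080 = -0.2222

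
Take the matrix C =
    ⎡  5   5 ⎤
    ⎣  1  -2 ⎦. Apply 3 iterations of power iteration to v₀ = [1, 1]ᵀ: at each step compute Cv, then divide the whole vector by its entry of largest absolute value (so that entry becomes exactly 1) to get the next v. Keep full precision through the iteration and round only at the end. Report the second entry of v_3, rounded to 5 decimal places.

0.07368

Cv0 = (10.000000, -1.000000); divide by 10.000000 → v1 = (1.000000, -0.100000)
Cv1 = (4.500000, 1.200000); divide by 4.500000 → v2 = (1.000000, 0.266667)
Cv2 = (6.333333, 0.466667); divide by 6.333333 → v3 = (1.000000, 0.073684)
Requested entry of v3: 21/285 = 0.07368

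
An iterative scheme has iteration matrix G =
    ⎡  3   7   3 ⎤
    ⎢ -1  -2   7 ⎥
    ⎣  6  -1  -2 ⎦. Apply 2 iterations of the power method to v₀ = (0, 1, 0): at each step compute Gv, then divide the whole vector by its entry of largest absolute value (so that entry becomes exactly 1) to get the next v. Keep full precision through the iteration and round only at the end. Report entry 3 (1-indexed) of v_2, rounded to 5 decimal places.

Gv0 = (7.000000, -2.000000, -1.000000); divide by 7.000000 → v1 = (1.000000, -0.285714, -0.142857)
Gv1 = (0.571429, -1.428571, 6.571429); divide by 6.571429 → v2 = (0.086957, -0.217391, 1.000000)
Requested entry of v2: 46/46 = 1.00000

1.00000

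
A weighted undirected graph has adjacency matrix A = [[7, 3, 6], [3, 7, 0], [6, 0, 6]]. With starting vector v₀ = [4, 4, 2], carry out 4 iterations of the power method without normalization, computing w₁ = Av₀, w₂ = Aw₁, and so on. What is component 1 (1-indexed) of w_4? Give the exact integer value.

w1 = Av₀ = (7·4 + 3·4 + 6·2; 3·4 + 7·4 + 0·2; 6·4 + 0·4 + 6·2) = (52, 40, 36)
w2 = Aw1 = (7·52 + 3·40 + 6·36; 3·52 + 7·40 + 0·36; 6·52 + 0·40 + 6·36) = (700, 436, 528)
w3 = Aw2 = (9376, 5152, 7368)
w4 = Aw3 = (125296, 64192, 100464)
The requested component of w4 is 125296.

125296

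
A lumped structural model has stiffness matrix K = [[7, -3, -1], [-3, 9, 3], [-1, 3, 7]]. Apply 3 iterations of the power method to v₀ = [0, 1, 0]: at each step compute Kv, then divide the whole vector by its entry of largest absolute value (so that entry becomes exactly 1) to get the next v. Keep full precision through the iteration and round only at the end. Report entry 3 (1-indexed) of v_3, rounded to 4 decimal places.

0.5890

Kv0 = (-3.00000, 9.00000, 3.00000); divide by 9.00000 → v1 = (-0.33333, 1.00000, 0.33333)
Kv1 = (-5.66667, 11.00000, 5.66667); divide by 11.00000 → v2 = (-0.51515, 1.00000, 0.51515)
Kv2 = (-7.12121, 12.09091, 7.12121); divide by 12.09091 → v3 = (-0.58897, 1.00000, 0.58897)
Requested entry of v3: 705/1197 = 0.5890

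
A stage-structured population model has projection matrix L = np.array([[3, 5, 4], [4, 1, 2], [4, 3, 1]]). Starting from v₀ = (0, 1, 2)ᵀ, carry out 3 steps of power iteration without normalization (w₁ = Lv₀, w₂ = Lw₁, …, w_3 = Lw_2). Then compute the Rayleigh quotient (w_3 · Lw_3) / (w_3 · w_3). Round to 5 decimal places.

w1 = Lv₀ = (3·0 + 5·1 + 4·2; 4·0 + 1·1 + 2·2; 4·0 + 3·1 + 1·2) = (13, 5, 5)
w2 = Lw1 = (3·13 + 5·5 + 4·5; 4·13 + 1·5 + 2·5; 4·13 + 3·5 + 1·5) = (84, 67, 72)
w3 = Lw2 = (875, 547, 609)
Lw3 = (7796, 5265, 5750)
w3·Lw3 = 875·7796 + 547·5265 + 609·5750 = 13203205; w3·w3 = 875·875 + 547·547 + 609·609 = 1435715
λ ≈ 13203205/1435715 = 9.19626

λ ≈ 9.19626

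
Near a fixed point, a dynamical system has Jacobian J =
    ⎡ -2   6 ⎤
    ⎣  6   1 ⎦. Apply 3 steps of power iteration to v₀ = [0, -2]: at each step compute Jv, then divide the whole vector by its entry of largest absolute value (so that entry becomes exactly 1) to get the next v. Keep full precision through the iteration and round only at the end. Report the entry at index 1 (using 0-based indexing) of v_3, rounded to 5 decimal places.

0.00427

Jv0 = (-12.000000, -2.000000); divide by -12.000000 → v1 = (1.000000, 0.166667)
Jv1 = (-1.000000, 6.166667); divide by 6.166667 → v2 = (-0.162162, 1.000000)
Jv2 = (6.324324, 0.027027); divide by 6.324324 → v3 = (1.000000, 0.004274)
Requested entry of v3: -2/-468 = 0.00427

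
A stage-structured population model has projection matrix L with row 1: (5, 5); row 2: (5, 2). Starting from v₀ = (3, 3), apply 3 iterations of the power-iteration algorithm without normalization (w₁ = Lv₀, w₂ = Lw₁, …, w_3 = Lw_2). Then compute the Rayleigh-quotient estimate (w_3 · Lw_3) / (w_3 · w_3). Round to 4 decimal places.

w1 = Lv₀ = (5·3 + 5·3; 5·3 + 2·3) = (30, 21)
w2 = Lw1 = (5·30 + 5·21; 5·30 + 2·21) = (255, 192)
w3 = Lw2 = (2235, 1659)
Lw3 = (19470, 14493)
w3·Lw3 = 2235·19470 + 1659·14493 = 67559337; w3·w3 = 2235·2235 + 1659·1659 = 7747506
λ ≈ 67559337/7747506 = 8.7201

λ ≈ 8.7201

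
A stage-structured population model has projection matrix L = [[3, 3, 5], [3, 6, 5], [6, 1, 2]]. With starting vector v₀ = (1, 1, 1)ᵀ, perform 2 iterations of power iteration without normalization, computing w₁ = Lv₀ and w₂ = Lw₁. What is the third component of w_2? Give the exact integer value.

98

w1 = Lv₀ = (3·1 + 3·1 + 5·1; 3·1 + 6·1 + 5·1; 6·1 + 1·1 + 2·1) = (11, 14, 9)
w2 = Lw1 = (3·11 + 3·14 + 5·9; 3·11 + 6·14 + 5·9; 6·11 + 1·14 + 2·9) = (120, 162, 98)
The requested component of w2 is 98.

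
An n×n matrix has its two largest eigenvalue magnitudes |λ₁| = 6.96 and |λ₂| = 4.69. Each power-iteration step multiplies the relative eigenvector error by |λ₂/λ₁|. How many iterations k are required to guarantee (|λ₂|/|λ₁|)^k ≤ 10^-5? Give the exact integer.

30

|λ₂/λ₁| = 4.69/6.96 = 0.67385
Need k ≥ ln(10^-5) / ln(0.67385) = -11.5129 / -0.3947 ≈ 29.165
Smallest integer k satisfying the bound: 30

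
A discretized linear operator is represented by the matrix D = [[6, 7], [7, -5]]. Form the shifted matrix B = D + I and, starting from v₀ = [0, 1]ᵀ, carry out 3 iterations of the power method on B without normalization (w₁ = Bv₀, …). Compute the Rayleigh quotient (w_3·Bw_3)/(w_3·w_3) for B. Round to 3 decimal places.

B = D + I has rows (7, 7); (7, -4)
w1 = Bv₀ = (7·0 + 7·1; 7·0 + (-4)·1) = (7, -4)
w2 = Bw1 = (7·7 + 7·(-4); 7·7 + (-4)·(-4)) = (21, 65)
w3 = Bw2 = (602, -113)
Bw3 = (3423, 4666)
w3·Bw3 = 1533388; w3·w3 = 375173; μ ≈ 1533388/375173 = 4.087

μ ≈ 4.087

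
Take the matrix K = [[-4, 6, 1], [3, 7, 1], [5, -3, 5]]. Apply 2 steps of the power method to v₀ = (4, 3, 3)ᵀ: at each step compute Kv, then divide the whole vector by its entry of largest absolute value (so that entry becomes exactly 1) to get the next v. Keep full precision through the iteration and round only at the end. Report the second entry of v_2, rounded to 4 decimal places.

Kv0 = (5.00000, 36.00000, 26.00000); divide by 36.00000 → v1 = (0.13889, 1.00000, 0.72222)
Kv1 = (6.16667, 8.13889, 1.30556); divide by 8.13889 → v2 = (0.75768, 1.00000, 0.16041)
Requested entry of v2: 293/293 = 1.0000

1.0000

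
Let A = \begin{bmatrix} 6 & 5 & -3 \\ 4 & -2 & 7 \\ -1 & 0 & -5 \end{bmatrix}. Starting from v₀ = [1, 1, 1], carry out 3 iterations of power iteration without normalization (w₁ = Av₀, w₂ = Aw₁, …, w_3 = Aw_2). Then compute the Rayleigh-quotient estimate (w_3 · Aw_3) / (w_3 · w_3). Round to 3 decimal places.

3.302

w1 = Av₀ = (6·1 + 5·1 + (-3)·1; 4·1 + (-2)·1 + 7·1; (-1)·1 + 0·1 + (-5)·1) = (8, 9, -6)
w2 = Aw1 = (6·8 + 5·9 + (-3)·(-6); 4·8 + (-2)·9 + 7·(-6); (-1)·8 + 0·9 + (-5)·(-6)) = (111, -28, 22)
w3 = Aw2 = (460, 654, -221)
Aw3 = (6693, -1015, 645)
w3·Aw3 = 460·6693 + 654·(-1015) + (-221)·645 = 2272425; w3·w3 = 460·460 + 654·654 + (-221)·(-221) = 688157
λ ≈ 2272425/688157 = 3.302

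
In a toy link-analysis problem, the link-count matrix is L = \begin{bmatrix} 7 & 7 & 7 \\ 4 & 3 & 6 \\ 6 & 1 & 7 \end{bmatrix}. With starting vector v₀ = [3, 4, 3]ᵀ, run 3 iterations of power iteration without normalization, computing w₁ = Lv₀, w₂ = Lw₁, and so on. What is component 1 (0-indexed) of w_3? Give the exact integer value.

w1 = Lv₀ = (70, 42, 43)
w2 = Lw1 = (1085, 664, 763)
w3 = Lw2 = (17584, 10910, 12515)
The requested component of w3 is 10910.

10910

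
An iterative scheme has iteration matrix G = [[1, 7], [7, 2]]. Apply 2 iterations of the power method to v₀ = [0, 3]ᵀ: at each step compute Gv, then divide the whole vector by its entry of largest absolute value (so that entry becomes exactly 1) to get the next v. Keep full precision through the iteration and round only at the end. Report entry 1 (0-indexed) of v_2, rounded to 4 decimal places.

Gv0 = (21.00000, 6.00000); divide by 21.00000 → v1 = (1.00000, 0.28571)
Gv1 = (3.00000, 7.57143); divide by 7.57143 → v2 = (0.39623, 1.00000)
Requested entry of v2: 159/159 = 1.0000

1.0000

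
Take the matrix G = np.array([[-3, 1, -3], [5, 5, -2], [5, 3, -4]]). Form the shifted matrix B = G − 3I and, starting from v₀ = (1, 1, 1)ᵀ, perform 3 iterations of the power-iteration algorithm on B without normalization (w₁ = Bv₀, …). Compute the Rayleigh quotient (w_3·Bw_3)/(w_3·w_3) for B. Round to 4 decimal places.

B = G − 3I has rows (-6, 1, -3); (5, 2, -2); (5, 3, -7)
w1 = Bv₀ = (-8, 5, 1)
w2 = Bw1 = (50, -32, -32)
w3 = Bw2 = (-236, 250, 378)
Bw3 = (532, -1436, -3076)
w3·Bw3 = -1647280; w3·w3 = 261080; μ ≈ -1647280/261080 = -6.3095

μ ≈ -6.3095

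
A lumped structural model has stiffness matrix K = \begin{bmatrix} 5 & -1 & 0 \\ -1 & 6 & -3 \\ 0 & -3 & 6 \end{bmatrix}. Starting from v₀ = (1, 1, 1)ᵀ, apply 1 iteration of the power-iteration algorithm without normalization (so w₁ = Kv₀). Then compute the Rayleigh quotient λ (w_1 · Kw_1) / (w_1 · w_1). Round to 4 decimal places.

3.6552

w1 = Kv₀ = (4, 2, 3)
Kw1 = (18, -1, 12)
w1·Kw1 = 4·18 + 2·(-1) + 3·12 = 106; w1·w1 = 4·4 + 2·2 + 3·3 = 29
λ ≈ 106/29 = 3.6552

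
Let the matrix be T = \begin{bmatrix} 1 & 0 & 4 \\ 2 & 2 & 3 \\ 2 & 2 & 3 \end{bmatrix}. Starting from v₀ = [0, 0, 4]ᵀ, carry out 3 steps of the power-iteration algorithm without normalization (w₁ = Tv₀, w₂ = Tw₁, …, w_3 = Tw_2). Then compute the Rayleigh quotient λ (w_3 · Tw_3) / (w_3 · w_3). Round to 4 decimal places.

w1 = Tv₀ = (16, 12, 12)
w2 = Tw1 = (64, 92, 92)
w3 = Tw2 = (432, 588, 588)
Tw3 = (2784, 3804, 3804)
w3·Tw3 = 432·2784 + 588·3804 + 588·3804 = 5676192; w3·w3 = 432·432 + 588·588 + 588·588 = 878112
λ ≈ 5676192/878112 = 6.4641

λ ≈ 6.4641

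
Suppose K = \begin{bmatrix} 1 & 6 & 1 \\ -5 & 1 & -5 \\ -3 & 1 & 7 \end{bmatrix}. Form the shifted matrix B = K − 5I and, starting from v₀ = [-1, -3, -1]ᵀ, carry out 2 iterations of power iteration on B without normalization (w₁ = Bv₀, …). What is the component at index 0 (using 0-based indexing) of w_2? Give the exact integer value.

B = K − 5I has rows (-4, 6, 1); (-5, -4, -5); (-3, 1, 2)
w1 = Bv₀ = ((-4)·(-1) + 6·(-3) + 1·(-1); (-5)·(-1) + (-4)·(-3) + (-5)·(-1); (-3)·(-1) + 1·(-3) + 2·(-1)) = (-15, 22, -2)
w2 = Bw1 = ((-4)·(-15) + 6·22 + 1·(-2); (-5)·(-15) + (-4)·22 + (-5)·(-2); (-3)·(-15) + 1·22 + 2·(-2)) = (190, -3, 63)
Requested component of w2: 190

190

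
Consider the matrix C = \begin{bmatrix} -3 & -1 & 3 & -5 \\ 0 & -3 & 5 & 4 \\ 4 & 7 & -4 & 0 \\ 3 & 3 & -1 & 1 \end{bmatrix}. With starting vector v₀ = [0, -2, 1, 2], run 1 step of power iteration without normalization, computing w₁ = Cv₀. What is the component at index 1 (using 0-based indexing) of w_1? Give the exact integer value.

w1 = Cv₀ = ((-3)·0 + (-1)·(-2) + 3·1 + (-5)·2; 0·0 + (-3)·(-2) + 5·1 + 4·2; 4·0 + 7·(-2) + (-4)·1 + 0·2; 3·0 + 3·(-2) + (-1)·1 + 1·2) = (-5, 19, -18, -5)
The requested component of w1 is 19.

19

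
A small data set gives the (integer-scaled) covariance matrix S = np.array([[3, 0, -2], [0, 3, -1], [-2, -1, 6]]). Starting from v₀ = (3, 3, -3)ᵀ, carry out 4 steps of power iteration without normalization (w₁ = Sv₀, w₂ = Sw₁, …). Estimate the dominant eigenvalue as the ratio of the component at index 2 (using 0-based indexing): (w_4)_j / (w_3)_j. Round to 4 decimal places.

λ ≈ 7.2141

w1 = Sv₀ = (3·3 + 0·3 + (-2)·(-3); 0·3 + 3·3 + (-1)·(-3); (-2)·3 + (-1)·3 + 6·(-3)) = (15, 12, -27)
w2 = Sw1 = (3·15 + 0·12 + (-2)·(-27); 0·15 + 3·12 + (-1)·(-27); (-2)·15 + (-1)·12 + 6·(-27)) = (99, 63, -204)
w3 = Sw2 = (705, 393, -1485)
w4 = Sw3 = (5085, 2664, -10713)
Ratio at component: -10713 / -1485 = 7.2141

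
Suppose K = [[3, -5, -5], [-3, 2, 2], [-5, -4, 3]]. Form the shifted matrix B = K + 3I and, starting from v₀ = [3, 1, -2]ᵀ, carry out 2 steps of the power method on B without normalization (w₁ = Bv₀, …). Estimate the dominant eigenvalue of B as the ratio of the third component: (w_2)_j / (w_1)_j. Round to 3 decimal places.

B = K + 3I has rows (6, -5, -5); (-3, 5, 2); (-5, -4, 6)
w1 = Bv₀ = (6·3 + (-5)·1 + (-5)·(-2); (-3)·3 + 5·1 + 2·(-2); (-5)·3 + (-4)·1 + 6·(-2)) = (23, -8, -31)
w2 = Bw1 = (6·23 + (-5)·(-8) + (-5)·(-31); (-3)·23 + 5·(-8) + 2·(-31); (-5)·23 + (-4)·(-8) + 6·(-31)) = (333, -171, -269)
Ratio: -269/-31 = 8.677

μ ≈ 8.677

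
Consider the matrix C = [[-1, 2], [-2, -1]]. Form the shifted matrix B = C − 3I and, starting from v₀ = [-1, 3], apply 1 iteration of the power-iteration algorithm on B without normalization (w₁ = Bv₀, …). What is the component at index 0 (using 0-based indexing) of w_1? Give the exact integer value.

10

B = C − 3I has rows (-4, 2); (-2, -4)
w1 = Bv₀ = ((-4)·(-1) + 2·3; (-2)·(-1) + (-4)·3) = (10, -10)
Requested component of w1: 10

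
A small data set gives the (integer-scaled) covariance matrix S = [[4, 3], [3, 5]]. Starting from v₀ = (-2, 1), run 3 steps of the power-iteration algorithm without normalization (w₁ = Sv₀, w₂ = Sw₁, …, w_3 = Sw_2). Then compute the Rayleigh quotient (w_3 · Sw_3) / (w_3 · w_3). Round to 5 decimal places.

w1 = Sv₀ = (4·(-2) + 3·1; 3·(-2) + 5·1) = (-5, -1)
w2 = Sw1 = (4·(-5) + 3·(-1); 3·(-5) + 5·(-1)) = (-23, -20)
w3 = Sw2 = (-152, -169)
Sw3 = (-1115, -1301)
w3·Sw3 = (-152)·(-1115) + (-169)·(-1301) = 389349; w3·w3 = (-152)·(-152) + (-169)·(-169) = 51665
λ ≈ 389349/51665 = 7.53603

7.53603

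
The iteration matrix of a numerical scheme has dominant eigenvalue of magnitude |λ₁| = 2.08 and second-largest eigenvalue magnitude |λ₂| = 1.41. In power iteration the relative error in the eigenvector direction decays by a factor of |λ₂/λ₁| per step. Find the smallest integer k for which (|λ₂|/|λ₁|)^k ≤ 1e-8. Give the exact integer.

|λ₂/λ₁| = 1.41/2.08 = 0.67788
Need k ≥ ln(1e-8) / ln(0.67788) = -18.4207 / -0.3888 ≈ 47.381
Smallest integer k satisfying the bound: 48

48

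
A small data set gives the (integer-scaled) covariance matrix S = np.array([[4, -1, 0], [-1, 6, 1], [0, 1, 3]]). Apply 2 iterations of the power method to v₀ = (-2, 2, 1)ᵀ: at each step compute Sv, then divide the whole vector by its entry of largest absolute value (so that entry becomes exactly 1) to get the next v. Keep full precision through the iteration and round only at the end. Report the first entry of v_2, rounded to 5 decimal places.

-0.52381

Sv0 = (-10.000000, 15.000000, 5.000000); divide by 15.000000 → v1 = (-0.666667, 1.000000, 0.333333)
Sv1 = (-3.666667, 7.000000, 2.000000); divide by 7.000000 → v2 = (-0.523810, 1.000000, 0.285714)
Requested entry of v2: -55/105 = -0.52381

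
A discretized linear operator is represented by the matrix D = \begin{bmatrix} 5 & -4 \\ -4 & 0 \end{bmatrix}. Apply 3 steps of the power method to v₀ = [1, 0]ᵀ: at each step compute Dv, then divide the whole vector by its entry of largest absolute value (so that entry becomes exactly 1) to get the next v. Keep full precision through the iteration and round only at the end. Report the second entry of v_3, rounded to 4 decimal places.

-0.5754

Dv0 = (5.00000, -4.00000); divide by 5.00000 → v1 = (1.00000, -0.80000)
Dv1 = (8.20000, -4.00000); divide by 8.20000 → v2 = (1.00000, -0.48780)
Dv2 = (6.95122, -4.00000); divide by 6.95122 → v3 = (1.00000, -0.57544)
Requested entry of v3: -164/285 = -0.5754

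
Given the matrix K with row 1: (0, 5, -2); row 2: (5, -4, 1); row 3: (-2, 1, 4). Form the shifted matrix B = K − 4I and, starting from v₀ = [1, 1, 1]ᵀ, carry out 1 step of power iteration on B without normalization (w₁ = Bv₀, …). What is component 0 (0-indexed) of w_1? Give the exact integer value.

-1

B = K − 4I has rows (-4, 5, -2); (5, -8, 1); (-2, 1, 0)
w1 = Bv₀ = ((-4)·1 + 5·1 + (-2)·1; 5·1 + (-8)·1 + 1·1; (-2)·1 + 1·1 + 0·1) = (-1, -2, -1)
Requested component of w1: -1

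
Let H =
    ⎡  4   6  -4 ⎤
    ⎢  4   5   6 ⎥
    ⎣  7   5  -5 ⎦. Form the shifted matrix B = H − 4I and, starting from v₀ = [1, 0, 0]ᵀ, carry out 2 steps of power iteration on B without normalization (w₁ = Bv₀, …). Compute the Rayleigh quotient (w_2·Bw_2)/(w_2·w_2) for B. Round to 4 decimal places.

μ ≈ -9.4466

B = H − 4I has rows (0, 6, -4); (4, 1, 6); (7, 5, -9)
w1 = Bv₀ = (0·1 + 6·0 + (-4)·0; 4·1 + 1·0 + 6·0; 7·1 + 5·0 + (-9)·0) = (0, 4, 7)
w2 = Bw1 = (0·0 + 6·4 + (-4)·7; 4·0 + 1·4 + 6·7; 7·0 + 5·4 + (-9)·7) = (-4, 46, -43)
Bw2 = (448, -228, 589)
w2·Bw2 = -37607; w2·w2 = 3981; μ ≈ -37607/3981 = -9.4466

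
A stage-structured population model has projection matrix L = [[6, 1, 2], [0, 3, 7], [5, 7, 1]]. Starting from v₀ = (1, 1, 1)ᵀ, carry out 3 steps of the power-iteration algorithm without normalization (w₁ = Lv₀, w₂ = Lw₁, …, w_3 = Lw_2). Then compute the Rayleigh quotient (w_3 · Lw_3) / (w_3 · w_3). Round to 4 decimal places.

λ ≈ 10.6022

w1 = Lv₀ = (6·1 + 1·1 + 2·1; 0·1 + 3·1 + 7·1; 5·1 + 7·1 + 1·1) = (9, 10, 13)
w2 = Lw1 = (6·9 + 1·10 + 2·13; 0·9 + 3·10 + 7·13; 5·9 + 7·10 + 1·13) = (90, 121, 128)
w3 = Lw2 = (917, 1259, 1425)
Lw3 = (9611, 13752, 14823)
w3·Lw3 = 917·9611 + 1259·13752 + 1425·14823 = 47249830; w3·w3 = 917·917 + 1259·1259 + 1425·1425 = 4456595
λ ≈ 47249830/4456595 = 10.6022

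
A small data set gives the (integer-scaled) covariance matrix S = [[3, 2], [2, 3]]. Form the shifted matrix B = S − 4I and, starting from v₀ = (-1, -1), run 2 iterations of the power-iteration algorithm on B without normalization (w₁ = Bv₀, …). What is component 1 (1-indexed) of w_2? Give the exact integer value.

-1

B = S − 4I has rows (-1, 2); (2, -1)
w1 = Bv₀ = ((-1)·(-1) + 2·(-1); 2·(-1) + (-1)·(-1)) = (-1, -1)
w2 = Bw1 = ((-1)·(-1) + 2·(-1); 2·(-1) + (-1)·(-1)) = (-1, -1)
Requested component of w2: -1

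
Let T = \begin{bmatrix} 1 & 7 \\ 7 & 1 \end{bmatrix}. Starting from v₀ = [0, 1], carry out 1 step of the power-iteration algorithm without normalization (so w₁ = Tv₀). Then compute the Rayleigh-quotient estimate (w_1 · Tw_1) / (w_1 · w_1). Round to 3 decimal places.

2.960

w1 = Tv₀ = (7, 1)
Tw1 = (14, 50)
w1·Tw1 = 7·14 + 1·50 = 148; w1·w1 = 7·7 + 1·1 = 50
λ ≈ 148/50 = 2.960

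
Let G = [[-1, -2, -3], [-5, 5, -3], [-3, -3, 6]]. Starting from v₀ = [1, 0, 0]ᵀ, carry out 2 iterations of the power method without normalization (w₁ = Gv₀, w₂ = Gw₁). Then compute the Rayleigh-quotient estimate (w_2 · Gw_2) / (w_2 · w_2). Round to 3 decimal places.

λ ≈ 3.349

w1 = Gv₀ = ((-1)·1 + (-2)·0 + (-3)·0; (-5)·1 + 5·0 + (-3)·0; (-3)·1 + (-3)·0 + 6·0) = (-1, -5, -3)
w2 = Gw1 = ((-1)·(-1) + (-2)·(-5) + (-3)·(-3); (-5)·(-1) + 5·(-5) + (-3)·(-3); (-3)·(-1) + (-3)·(-5) + 6·(-3)) = (20, -11, 0)
Gw2 = (2, -155, -27)
w2·Gw2 = 20·2 + (-11)·(-155) + 0·(-27) = 1745; w2·w2 = 20·20 + (-11)·(-11) + 0·0 = 521
λ ≈ 1745/521 = 3.349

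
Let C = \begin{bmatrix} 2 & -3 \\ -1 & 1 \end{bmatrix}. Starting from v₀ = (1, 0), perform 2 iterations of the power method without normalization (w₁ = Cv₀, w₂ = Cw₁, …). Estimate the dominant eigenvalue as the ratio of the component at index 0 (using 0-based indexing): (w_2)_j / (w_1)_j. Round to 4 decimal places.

3.5000

w1 = Cv₀ = (2·1 + (-3)·0; (-1)·1 + 1·0) = (2, -1)
w2 = Cw1 = (2·2 + (-3)·(-1); (-1)·2 + 1·(-1)) = (7, -3)
Ratio at component: 7 / 2 = 3.5000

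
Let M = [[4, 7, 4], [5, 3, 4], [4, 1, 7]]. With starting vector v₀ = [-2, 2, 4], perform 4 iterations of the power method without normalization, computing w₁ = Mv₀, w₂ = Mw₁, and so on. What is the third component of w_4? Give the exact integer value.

39158

w1 = Mv₀ = (4·(-2) + 7·2 + 4·4; 5·(-2) + 3·2 + 4·4; 4·(-2) + 1·2 + 7·4) = (22, 12, 22)
w2 = Mw1 = (4·22 + 7·12 + 4·22; 5·22 + 3·12 + 4·22; 4·22 + 1·12 + 7·22) = (260, 234, 254)
w3 = Mw2 = (3694, 3018, 3052)
w4 = Mw3 = (48110, 39732, 39158)
The requested component of w4 is 39158.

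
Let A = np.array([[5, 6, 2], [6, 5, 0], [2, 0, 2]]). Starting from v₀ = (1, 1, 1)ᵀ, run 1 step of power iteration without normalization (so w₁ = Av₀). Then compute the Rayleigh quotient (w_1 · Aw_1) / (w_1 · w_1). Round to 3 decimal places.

w1 = Av₀ = (5·1 + 6·1 + 2·1; 6·1 + 5·1 + 0·1; 2·1 + 0·1 + 2·1) = (13, 11, 4)
Aw1 = (139, 133, 34)
w1·Aw1 = 13·139 + 11·133 + 4·34 = 3406; w1·w1 = 13·13 + 11·11 + 4·4 = 306
λ ≈ 3406/306 = 11.131

λ ≈ 11.131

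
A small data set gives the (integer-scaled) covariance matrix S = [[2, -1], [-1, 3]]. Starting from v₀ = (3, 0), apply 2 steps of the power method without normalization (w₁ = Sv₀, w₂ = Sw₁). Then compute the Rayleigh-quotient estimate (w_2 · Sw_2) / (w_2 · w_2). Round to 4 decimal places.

w1 = Sv₀ = (6, -3)
w2 = Sw1 = (15, -15)
Sw2 = (45, -60)
w2·Sw2 = 15·45 + (-15)·(-60) = 1575; w2·w2 = 15·15 + (-15)·(-15) = 450
λ ≈ 1575/450 = 3.5000

λ ≈ 3.5000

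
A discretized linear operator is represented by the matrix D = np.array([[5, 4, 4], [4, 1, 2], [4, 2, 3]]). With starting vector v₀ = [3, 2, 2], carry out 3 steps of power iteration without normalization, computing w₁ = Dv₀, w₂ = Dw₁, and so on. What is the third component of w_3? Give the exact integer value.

w1 = Dv₀ = (31, 18, 22)
w2 = Dw1 = (315, 186, 226)
w3 = Dw2 = (3223, 1898, 2310)
The requested component of w3 is 2310.

2310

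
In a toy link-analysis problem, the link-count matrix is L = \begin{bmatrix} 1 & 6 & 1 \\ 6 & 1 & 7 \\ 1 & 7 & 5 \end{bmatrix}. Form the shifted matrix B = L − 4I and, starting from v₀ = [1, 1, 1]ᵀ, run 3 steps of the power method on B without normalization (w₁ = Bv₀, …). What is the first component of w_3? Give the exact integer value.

B = L − 4I has rows (-3, 6, 1); (6, -3, 7); (1, 7, 1)
w1 = Bv₀ = ((-3)·1 + 6·1 + 1·1; 6·1 + (-3)·1 + 7·1; 1·1 + 7·1 + 1·1) = (4, 10, 9)
w2 = Bw1 = ((-3)·4 + 6·10 + 1·9; 6·4 + (-3)·10 + 7·9; 1·4 + 7·10 + 1·9) = (57, 57, 83)
w3 = Bw2 = (254, 752, 539)
Requested component of w3: 254

254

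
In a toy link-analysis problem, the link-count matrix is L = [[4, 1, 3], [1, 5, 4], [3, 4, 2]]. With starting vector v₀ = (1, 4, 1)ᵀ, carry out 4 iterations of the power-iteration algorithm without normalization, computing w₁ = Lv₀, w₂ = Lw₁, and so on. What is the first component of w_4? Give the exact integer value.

w1 = Lv₀ = (11, 25, 21)
w2 = Lw1 = (132, 220, 175)
w3 = Lw2 = (1273, 1932, 1626)
w4 = Lw3 = (11902, 17437, 14799)
The requested component of w4 is 11902.

11902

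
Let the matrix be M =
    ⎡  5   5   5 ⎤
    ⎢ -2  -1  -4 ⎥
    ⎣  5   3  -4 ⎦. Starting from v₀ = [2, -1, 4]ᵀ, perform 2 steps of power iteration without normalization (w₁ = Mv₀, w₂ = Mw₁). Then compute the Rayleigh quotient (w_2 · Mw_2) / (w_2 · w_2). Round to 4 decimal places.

-5.2873

w1 = Mv₀ = (25, -19, -9)
w2 = Mw1 = (-15, 5, 104)
Mw2 = (470, -391, -476)
w2·Mw2 = (-15)·470 + 5·(-391) + 104·(-476) = -58509; w2·w2 = (-15)·(-15) + 5·5 + 104·104 = 11066
λ ≈ -58509/11066 = -5.2873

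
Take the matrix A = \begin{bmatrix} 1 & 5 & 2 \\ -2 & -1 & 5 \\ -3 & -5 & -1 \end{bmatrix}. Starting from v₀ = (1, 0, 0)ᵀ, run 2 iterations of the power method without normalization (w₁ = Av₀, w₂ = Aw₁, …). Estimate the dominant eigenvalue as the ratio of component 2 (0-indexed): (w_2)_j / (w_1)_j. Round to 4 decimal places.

λ ≈ -3.3333

w1 = Av₀ = (1·1 + 5·0 + 2·0; (-2)·1 + (-1)·0 + 5·0; (-3)·1 + (-5)·0 + (-1)·0) = (1, -2, -3)
w2 = Aw1 = (1·1 + 5·(-2) + 2·(-3); (-2)·1 + (-1)·(-2) + 5·(-3); (-3)·1 + (-5)·(-2) + (-1)·(-3)) = (-15, -15, 10)
Ratio at component: 10 / -3 = -3.3333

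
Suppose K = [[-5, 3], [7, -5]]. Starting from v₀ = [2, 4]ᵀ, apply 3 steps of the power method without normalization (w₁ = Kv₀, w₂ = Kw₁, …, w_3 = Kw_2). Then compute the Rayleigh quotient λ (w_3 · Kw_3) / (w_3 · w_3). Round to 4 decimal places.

-9.5803

w1 = Kv₀ = (2, -6)
w2 = Kw1 = (-28, 44)
w3 = Kw2 = (272, -416)
Kw3 = (-2608, 3984)
w3·Kw3 = 272·(-2608) + (-416)·3984 = -2366720; w3·w3 = 272·272 + (-416)·(-416) = 247040
λ ≈ -2366720/247040 = -9.5803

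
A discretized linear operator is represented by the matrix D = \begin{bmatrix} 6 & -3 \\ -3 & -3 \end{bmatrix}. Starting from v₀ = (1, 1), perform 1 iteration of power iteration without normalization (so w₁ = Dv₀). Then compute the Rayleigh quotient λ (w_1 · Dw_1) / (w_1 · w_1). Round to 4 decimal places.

1.2000

w1 = Dv₀ = (3, -6)
Dw1 = (36, 9)
w1·Dw1 = 3·36 + (-6)·9 = 54; w1·w1 = 3·3 + (-6)·(-6) = 45
λ ≈ 54/45 = 1.2000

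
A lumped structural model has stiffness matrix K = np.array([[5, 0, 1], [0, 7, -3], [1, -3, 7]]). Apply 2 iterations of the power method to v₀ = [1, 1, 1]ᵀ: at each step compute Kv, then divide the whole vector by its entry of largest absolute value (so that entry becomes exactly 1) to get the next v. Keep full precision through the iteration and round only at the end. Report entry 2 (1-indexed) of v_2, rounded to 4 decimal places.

0.3714

Kv0 = (6.00000, 4.00000, 5.00000); divide by 6.00000 → v1 = (1.00000, 0.66667, 0.83333)
Kv1 = (5.83333, 2.16667, 4.83333); divide by 5.83333 → v2 = (1.00000, 0.37143, 0.82857)
Requested entry of v2: 13/35 = 0.3714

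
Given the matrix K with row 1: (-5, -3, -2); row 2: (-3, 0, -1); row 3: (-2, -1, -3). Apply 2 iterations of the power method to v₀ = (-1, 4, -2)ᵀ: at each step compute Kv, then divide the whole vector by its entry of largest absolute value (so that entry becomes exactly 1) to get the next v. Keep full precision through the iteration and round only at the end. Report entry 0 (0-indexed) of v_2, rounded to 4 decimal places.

0.7273

Kv0 = (-3.00000, 5.00000, 4.00000); divide by 5.00000 → v1 = (-0.60000, 1.00000, 0.80000)
Kv1 = (-1.60000, 1.00000, -2.20000); divide by -2.20000 → v2 = (0.72727, -0.45455, 1.00000)
Requested entry of v2: -8/-11 = 0.7273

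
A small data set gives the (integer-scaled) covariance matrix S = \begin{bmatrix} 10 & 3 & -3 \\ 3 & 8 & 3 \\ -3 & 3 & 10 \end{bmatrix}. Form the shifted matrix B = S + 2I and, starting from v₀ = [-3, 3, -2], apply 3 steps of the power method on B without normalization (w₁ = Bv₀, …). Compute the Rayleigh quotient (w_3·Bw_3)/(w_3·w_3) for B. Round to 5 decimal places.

B = S + 2I has rows (12, 3, -3); (3, 10, 3); (-3, 3, 12)
w1 = Bv₀ = (-21, 15, -6)
w2 = Bw1 = (-189, 69, 36)
w3 = Bw2 = (-2169, 231, 1206)
Bw3 = (-28953, -579, 21672)
w3·Bw3 = 88801740; w3·w3 = 6212358; μ ≈ 88801740/6212358 = 14.29437

μ ≈ 14.29437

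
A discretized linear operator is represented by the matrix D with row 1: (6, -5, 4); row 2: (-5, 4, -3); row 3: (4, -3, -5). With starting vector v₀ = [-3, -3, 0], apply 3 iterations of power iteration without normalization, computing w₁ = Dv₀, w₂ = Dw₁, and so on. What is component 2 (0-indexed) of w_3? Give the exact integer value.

w1 = Dv₀ = (-3, 3, -3)
w2 = Dw1 = (-45, 36, -6)
w3 = Dw2 = (-474, 387, -258)
The requested component of w3 is -258.

-258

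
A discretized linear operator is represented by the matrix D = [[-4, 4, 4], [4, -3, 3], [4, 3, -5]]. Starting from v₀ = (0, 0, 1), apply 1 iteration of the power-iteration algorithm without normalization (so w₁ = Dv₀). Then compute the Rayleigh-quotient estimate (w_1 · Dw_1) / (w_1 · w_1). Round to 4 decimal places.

w1 = Dv₀ = (4, 3, -5)
Dw1 = (-24, -8, 50)
w1·Dw1 = 4·(-24) + 3·(-8) + (-5)·50 = -370; w1·w1 = 4·4 + 3·3 + (-5)·(-5) = 50
λ ≈ -370/50 = -7.4000

λ ≈ -7.4000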